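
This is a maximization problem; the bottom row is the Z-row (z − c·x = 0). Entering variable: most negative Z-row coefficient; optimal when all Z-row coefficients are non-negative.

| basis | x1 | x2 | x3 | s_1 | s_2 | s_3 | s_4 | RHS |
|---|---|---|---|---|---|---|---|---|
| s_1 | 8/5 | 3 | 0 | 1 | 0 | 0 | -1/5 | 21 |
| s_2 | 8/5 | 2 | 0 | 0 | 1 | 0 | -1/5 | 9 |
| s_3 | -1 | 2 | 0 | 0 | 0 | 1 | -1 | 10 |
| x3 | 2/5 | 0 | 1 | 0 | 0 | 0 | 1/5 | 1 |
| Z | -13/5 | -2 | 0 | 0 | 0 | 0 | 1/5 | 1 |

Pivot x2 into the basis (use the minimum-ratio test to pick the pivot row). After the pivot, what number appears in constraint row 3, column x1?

-13/5

Ratio test on column x2 — row 1: 21/3 = 7; row 2: 9/2 = 9/2; row 3: 10/2 = 5; row 4: entry 0 ≤ 0. Minimum is 9/2 at row 2 (s_2 leaves); pivot element 2.
Divide row 2 by 2; eliminate column x2 from the other rows.
Row 3 update in column x1: -1 − 2·(4/5) = -13/5.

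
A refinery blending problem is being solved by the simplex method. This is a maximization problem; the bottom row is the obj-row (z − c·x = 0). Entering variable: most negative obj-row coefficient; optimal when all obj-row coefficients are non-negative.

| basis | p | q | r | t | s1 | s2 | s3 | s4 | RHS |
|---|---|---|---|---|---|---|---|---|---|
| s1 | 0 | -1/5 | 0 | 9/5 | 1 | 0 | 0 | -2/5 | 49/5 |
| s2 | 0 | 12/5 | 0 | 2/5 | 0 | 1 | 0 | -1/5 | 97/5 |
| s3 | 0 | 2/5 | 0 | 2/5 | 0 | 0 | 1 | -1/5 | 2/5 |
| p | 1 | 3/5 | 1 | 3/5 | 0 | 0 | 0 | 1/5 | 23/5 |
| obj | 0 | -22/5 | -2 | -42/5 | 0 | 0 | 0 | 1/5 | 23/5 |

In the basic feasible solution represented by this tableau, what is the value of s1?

49/5

s1 is basic (row 1); its value is the RHS of that row, 49/5.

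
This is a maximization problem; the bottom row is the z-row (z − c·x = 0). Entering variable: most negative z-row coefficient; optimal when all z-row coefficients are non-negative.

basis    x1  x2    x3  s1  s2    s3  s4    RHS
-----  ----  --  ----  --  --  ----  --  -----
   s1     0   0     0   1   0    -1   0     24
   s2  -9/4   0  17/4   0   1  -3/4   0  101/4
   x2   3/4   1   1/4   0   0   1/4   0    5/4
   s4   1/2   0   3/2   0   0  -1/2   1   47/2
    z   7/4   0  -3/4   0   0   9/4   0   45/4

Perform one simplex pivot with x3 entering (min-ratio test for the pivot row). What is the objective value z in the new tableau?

Ratio test on column x3 — row 1: entry 0 ≤ 0; row 2: (101/4)/(17/4) = 101/17; row 3: (5/4)/(1/4) = 5; row 4: (47/2)/(3/2) = 47/3. Minimum is 5 at row 3 (x2 leaves); pivot element 1/4.
Pivot on row 3; the z-row RHS becomes 45/4 − (-3/4)·5 = 15.

15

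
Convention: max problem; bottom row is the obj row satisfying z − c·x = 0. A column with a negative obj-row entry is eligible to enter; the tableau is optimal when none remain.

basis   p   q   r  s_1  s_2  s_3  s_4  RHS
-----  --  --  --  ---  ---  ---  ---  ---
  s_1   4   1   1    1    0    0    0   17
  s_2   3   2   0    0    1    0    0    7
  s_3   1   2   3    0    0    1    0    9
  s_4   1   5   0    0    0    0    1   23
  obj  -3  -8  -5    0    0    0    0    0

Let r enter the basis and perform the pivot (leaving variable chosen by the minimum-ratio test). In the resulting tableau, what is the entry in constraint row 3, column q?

2/3

Ratio test on column r — row 1: 17/1 = 17; row 2: entry 0 ≤ 0; row 3: 9/3 = 3; row 4: entry 0 ≤ 0. Minimum is 3 at row 3 (s_3 leaves); pivot element 3.
Divide row 3 by 3; eliminate column r from the other rows.
In the new row 3, the q entry is the old entry divided by the pivot: 2/3 = 2/3.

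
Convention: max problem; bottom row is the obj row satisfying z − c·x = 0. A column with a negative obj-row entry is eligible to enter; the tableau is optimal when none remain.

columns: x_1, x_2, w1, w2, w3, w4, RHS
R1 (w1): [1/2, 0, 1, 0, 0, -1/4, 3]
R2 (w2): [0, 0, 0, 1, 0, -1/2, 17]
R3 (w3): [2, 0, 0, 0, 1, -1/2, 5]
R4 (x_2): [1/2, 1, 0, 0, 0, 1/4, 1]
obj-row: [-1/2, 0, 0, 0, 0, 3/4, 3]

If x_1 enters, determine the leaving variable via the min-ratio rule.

x_2

Column x_1 entries and ratios — w1: 3/(1/2) = 6; w2: 0 ≤ 0, skip; w3: 5/2 = 5/2; x_2: 1/(1/2) = 2.
Smallest ratio is 2 in the row of x_2, so x_2 leaves.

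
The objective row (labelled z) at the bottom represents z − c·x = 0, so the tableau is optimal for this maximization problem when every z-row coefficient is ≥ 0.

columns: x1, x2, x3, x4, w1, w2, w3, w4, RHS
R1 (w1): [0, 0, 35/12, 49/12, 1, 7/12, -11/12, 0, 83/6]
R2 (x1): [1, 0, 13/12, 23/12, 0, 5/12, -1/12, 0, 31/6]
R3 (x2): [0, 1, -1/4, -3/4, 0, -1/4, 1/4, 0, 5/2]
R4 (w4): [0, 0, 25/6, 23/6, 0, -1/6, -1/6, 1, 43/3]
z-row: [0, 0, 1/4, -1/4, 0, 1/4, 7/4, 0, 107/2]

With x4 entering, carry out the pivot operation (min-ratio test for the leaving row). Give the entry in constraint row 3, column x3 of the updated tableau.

Ratio test on column x4 — row 1: (83/6)/(49/12) = 166/49; row 2: (31/6)/(23/12) = 62/23; row 3: entry -3/4 ≤ 0; row 4: (43/3)/(23/6) = 86/23. Minimum is 62/23 at row 2 (x1 leaves); pivot element 23/12.
Divide row 2 by 23/12; eliminate column x4 from the other rows.
Row 3 update in column x3: -1/4 − (-3/4)·(13/23) = 4/23.

4/23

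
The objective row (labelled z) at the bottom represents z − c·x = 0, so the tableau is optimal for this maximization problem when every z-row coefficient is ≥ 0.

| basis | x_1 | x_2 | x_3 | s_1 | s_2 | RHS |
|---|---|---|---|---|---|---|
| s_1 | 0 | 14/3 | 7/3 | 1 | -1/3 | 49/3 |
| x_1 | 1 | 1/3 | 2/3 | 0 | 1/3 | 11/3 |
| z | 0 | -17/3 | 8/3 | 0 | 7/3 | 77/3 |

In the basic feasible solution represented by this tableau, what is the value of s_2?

0

s_2 is not in the basis, so in the current basic feasible solution s_2 = 0.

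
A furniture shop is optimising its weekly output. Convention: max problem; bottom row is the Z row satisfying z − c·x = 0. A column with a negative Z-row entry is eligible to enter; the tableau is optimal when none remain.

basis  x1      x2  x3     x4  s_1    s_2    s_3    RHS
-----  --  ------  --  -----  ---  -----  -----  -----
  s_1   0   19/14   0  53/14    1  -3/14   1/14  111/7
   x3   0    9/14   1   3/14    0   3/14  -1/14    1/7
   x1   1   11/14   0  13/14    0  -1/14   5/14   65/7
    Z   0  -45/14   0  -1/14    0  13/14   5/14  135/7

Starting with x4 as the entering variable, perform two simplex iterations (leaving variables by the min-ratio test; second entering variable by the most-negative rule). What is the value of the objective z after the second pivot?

20

Ratio test on column x4 — row 1: (111/7)/(53/14) = 222/53; row 2: (1/7)/(3/14) = 2/3; row 3: (65/7)/(13/14) = 10. Minimum is 2/3 at row 2 (x3 leaves); pivot element 3/14.
Pivot on row 2; the Z-row RHS becomes 135/7 − (-1/14)·(2/3) = 58/3.
Next entering variable (most negative Z-row entry -3): x2.
Ratio test on column x2 — row 1: entry -10 ≤ 0; row 2: (2/3)/3 = 2/9; row 3: entry -2 ≤ 0. Minimum is 2/9 at row 2 (x4 leaves); pivot element 3.
After the second pivot the Z-row RHS is 58/3 − (-3)·(2/9) = 20.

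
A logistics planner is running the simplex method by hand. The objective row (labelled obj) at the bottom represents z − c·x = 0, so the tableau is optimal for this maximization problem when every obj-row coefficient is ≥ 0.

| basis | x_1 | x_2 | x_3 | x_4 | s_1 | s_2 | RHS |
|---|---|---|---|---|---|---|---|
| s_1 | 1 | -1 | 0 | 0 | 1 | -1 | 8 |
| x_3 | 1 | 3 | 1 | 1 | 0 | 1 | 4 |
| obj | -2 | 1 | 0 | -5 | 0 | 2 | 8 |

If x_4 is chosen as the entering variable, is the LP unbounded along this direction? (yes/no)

no

Column x_4 has positive entries in row(s) 2, so the ratio test bounds it — not unbounded.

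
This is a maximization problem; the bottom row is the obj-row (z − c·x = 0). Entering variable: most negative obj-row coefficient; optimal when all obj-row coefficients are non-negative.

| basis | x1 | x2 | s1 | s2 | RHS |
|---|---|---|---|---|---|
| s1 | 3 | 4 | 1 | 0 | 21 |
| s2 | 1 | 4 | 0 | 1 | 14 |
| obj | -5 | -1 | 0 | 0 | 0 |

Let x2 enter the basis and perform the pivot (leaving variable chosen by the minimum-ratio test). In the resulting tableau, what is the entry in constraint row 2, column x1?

1/4

Ratio test on column x2 — row 1: 21/4 = 21/4; row 2: 14/4 = 7/2. Minimum is 7/2 at row 2 (s2 leaves); pivot element 4.
Divide row 2 by 4; eliminate column x2 from the other rows.
In the new row 2, the x1 entry is the old entry divided by the pivot: 1/4 = 1/4.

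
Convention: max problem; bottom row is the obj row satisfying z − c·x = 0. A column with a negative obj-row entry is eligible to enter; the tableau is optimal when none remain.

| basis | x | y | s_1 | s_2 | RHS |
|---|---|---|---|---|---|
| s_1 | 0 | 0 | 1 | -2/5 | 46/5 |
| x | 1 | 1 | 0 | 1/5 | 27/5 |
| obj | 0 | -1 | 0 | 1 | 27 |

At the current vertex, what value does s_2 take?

0

s_2 is not in the basis, so in the current basic feasible solution s_2 = 0.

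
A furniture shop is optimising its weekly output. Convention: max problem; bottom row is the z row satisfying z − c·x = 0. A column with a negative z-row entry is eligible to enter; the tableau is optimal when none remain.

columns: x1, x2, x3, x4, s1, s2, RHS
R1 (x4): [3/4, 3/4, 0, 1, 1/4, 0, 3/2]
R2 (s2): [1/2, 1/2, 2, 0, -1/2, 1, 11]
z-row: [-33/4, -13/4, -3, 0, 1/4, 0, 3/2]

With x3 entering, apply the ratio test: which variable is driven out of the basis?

Column x3 entries and ratios — x4: 0 ≤ 0, skip; s2: 11/2 = 11/2.
Smallest ratio is 11/2 in the row of s2, so s2 leaves.

s2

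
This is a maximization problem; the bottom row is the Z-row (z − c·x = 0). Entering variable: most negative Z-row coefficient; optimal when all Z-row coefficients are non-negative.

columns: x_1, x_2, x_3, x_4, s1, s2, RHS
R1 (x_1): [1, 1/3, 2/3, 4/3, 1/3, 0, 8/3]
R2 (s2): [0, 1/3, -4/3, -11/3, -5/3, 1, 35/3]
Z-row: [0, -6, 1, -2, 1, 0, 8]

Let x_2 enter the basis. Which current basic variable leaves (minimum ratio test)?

Column x_2 entries and ratios — x_1: (8/3)/(1/3) = 8; s2: (35/3)/(1/3) = 35.
Smallest ratio is 8 in the row of x_1, so x_1 leaves.

x_1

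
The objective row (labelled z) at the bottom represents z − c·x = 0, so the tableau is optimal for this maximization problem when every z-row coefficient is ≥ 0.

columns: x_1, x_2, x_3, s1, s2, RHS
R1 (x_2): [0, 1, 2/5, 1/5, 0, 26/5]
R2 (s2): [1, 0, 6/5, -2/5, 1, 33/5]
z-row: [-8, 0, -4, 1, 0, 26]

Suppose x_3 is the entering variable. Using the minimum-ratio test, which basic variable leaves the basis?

s2

Column x_3 entries and ratios — x_2: (26/5)/(2/5) = 13; s2: (33/5)/(6/5) = 11/2.
Smallest ratio is 11/2 in the row of s2, so s2 leaves.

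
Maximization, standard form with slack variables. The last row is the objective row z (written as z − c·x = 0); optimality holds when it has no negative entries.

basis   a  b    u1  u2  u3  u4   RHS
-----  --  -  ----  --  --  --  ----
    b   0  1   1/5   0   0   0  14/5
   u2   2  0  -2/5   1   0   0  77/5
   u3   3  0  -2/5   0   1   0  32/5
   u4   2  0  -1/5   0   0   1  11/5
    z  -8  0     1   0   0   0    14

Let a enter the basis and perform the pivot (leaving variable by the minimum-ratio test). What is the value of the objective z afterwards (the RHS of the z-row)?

Ratio test on column a — row 1: entry 0 ≤ 0; row 2: (77/5)/2 = 77/10; row 3: (32/5)/3 = 32/15; row 4: (11/5)/2 = 11/10. Minimum is 11/10 at row 4 (u4 leaves); pivot element 2.
Pivot on row 4; the z-row RHS becomes 14 − (-8)·(11/10) = 114/5.

114/5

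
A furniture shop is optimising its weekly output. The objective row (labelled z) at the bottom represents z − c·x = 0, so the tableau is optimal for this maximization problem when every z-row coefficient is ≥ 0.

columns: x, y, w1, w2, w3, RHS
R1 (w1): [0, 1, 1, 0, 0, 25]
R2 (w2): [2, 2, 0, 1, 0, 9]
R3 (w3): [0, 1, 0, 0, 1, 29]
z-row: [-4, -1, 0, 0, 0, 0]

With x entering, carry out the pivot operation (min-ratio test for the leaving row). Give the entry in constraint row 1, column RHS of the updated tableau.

25

Ratio test on column x — row 1: entry 0 ≤ 0; row 2: 9/2 = 9/2; row 3: entry 0 ≤ 0. Minimum is 9/2 at row 2 (w2 leaves); pivot element 2.
Divide row 2 by 2; eliminate column x from the other rows.
Row 1 update in column RHS: 25 − 0·(9/2) = 25.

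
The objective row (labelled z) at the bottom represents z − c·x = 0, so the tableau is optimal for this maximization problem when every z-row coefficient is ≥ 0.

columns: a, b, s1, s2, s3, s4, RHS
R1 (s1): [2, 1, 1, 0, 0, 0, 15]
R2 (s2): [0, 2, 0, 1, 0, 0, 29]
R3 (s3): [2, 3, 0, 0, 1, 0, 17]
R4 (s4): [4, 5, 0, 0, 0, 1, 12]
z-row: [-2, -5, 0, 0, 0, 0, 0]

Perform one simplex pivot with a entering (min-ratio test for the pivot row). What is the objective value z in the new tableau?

6

Ratio test on column a — row 1: 15/2 = 15/2; row 2: entry 0 ≤ 0; row 3: 17/2 = 17/2; row 4: 12/4 = 3. Minimum is 3 at row 4 (s4 leaves); pivot element 4.
Pivot on row 4; the z-row RHS becomes 0 − (-2)·3 = 6.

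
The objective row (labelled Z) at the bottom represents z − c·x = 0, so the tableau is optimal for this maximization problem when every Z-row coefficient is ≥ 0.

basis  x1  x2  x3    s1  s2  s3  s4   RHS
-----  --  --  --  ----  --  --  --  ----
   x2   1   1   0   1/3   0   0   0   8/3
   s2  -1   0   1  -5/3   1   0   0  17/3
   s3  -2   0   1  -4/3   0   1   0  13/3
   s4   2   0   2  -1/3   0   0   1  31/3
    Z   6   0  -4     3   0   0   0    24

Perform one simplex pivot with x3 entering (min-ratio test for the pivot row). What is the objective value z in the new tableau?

Ratio test on column x3 — row 1: entry 0 ≤ 0; row 2: (17/3)/1 = 17/3; row 3: (13/3)/1 = 13/3; row 4: (31/3)/2 = 31/6. Minimum is 13/3 at row 3 (s3 leaves); pivot element 1.
Pivot on row 3; the Z-row RHS becomes 24 − (-4)·(13/3) = 124/3.

124/3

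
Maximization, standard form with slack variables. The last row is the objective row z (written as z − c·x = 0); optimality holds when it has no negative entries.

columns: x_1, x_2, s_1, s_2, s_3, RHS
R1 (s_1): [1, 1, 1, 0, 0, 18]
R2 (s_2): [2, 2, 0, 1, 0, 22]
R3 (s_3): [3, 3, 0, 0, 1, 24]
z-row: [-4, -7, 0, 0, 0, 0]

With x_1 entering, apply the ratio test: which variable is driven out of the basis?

Column x_1 entries and ratios — s_1: 18/1 = 18; s_2: 22/2 = 11; s_3: 24/3 = 8.
Smallest ratio is 8 in the row of s_3, so s_3 leaves.

s_3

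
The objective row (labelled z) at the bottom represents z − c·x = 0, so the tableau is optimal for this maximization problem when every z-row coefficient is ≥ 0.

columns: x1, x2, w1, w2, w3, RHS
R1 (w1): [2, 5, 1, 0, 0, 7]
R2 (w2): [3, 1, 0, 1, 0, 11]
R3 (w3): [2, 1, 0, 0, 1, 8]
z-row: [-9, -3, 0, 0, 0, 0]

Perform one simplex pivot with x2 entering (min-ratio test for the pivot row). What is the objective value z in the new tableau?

Ratio test on column x2 — row 1: 7/5 = 7/5; row 2: 11/1 = 11; row 3: 8/1 = 8. Minimum is 7/5 at row 1 (w1 leaves); pivot element 5.
Pivot on row 1; the z-row RHS becomes 0 − (-3)·(7/5) = 21/5.

21/5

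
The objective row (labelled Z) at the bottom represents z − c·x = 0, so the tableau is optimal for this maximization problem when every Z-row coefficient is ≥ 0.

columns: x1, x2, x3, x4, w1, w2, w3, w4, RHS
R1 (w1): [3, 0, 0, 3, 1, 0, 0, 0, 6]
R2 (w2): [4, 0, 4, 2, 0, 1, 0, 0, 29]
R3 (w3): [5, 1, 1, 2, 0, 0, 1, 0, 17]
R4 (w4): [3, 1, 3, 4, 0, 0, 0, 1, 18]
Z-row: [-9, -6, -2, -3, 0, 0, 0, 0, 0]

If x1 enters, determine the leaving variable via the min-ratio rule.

w1

Column x1 entries and ratios — w1: 6/3 = 2; w2: 29/4 = 29/4; w3: 17/5 = 17/5; w4: 18/3 = 6.
Smallest ratio is 2 in the row of w1, so w1 leaves.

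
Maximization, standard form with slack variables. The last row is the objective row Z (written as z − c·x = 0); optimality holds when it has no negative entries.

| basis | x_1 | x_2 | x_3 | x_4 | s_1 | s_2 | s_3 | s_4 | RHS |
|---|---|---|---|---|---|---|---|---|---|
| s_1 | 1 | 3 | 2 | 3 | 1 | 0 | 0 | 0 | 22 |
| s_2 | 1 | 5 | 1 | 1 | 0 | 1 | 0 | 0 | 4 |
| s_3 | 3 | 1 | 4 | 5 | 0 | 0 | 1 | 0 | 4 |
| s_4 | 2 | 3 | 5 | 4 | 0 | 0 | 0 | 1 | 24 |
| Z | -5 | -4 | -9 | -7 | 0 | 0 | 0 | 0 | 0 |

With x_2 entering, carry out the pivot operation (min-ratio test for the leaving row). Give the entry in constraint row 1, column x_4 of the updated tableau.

12/5

Ratio test on column x_2 — row 1: 22/3 = 22/3; row 2: 4/5 = 4/5; row 3: 4/1 = 4; row 4: 24/3 = 8. Minimum is 4/5 at row 2 (s_2 leaves); pivot element 5.
Divide row 2 by 5; eliminate column x_2 from the other rows.
Row 1 update in column x_4: 3 − 3·(1/5) = 12/5.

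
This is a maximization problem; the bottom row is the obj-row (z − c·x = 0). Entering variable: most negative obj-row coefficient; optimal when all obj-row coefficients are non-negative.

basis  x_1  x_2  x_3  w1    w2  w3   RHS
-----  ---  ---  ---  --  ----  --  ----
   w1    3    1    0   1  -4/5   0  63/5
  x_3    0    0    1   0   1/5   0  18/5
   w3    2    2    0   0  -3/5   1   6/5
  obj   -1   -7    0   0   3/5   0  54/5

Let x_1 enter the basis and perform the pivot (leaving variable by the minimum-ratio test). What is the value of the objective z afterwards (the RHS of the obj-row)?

Ratio test on column x_1 — row 1: (63/5)/3 = 21/5; row 2: entry 0 ≤ 0; row 3: (6/5)/2 = 3/5. Minimum is 3/5 at row 3 (w3 leaves); pivot element 2.
Pivot on row 3; the obj-row RHS becomes 54/5 − (-1)·(3/5) = 57/5.

57/5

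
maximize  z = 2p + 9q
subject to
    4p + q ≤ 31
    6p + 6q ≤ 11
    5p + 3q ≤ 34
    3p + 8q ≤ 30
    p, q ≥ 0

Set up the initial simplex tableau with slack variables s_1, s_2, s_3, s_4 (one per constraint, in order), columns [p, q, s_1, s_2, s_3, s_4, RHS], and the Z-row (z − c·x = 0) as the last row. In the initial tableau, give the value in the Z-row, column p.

The Z-row carries the negated objective coefficients: the p entry is -2.

-2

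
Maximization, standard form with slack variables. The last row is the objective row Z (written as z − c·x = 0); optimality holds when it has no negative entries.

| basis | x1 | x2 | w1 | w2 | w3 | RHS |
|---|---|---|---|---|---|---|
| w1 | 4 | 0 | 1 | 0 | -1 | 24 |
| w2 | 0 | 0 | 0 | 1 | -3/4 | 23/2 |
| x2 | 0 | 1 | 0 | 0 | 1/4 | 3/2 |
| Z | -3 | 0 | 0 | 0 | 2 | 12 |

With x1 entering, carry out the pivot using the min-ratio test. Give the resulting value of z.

30

Ratio test on column x1 — row 1: 24/4 = 6; row 2: entry 0 ≤ 0; row 3: entry 0 ≤ 0. Minimum is 6 at row 1 (w1 leaves); pivot element 4.
Pivot on row 1; the Z-row RHS becomes 12 − (-3)·6 = 30.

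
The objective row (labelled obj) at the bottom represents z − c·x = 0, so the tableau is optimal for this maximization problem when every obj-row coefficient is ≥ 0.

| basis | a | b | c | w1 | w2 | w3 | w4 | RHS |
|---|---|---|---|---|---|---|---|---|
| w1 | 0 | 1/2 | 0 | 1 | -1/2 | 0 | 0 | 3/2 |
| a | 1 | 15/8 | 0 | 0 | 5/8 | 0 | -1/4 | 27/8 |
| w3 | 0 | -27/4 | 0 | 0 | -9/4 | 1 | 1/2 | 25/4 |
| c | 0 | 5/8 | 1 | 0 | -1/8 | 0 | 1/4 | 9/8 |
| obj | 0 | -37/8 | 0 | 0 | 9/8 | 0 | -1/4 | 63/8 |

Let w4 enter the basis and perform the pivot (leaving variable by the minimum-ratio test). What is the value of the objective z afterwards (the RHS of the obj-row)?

Ratio test on column w4 — row 1: entry 0 ≤ 0; row 2: entry -1/4 ≤ 0; row 3: (25/4)/(1/2) = 25/2; row 4: (9/8)/(1/4) = 9/2. Minimum is 9/2 at row 4 (c leaves); pivot element 1/4.
Pivot on row 4; the obj-row RHS becomes 63/8 − (-1/4)·(9/2) = 9.

9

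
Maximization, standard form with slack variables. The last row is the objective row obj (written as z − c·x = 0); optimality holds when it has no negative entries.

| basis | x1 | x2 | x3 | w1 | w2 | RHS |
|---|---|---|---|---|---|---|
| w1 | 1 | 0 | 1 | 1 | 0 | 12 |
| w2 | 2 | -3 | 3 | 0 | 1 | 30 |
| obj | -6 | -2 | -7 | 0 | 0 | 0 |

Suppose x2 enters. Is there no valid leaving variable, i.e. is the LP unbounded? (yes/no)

Every constraint-row entry in column x2 is ≤ 0, so increasing x2 is unbounded.

yes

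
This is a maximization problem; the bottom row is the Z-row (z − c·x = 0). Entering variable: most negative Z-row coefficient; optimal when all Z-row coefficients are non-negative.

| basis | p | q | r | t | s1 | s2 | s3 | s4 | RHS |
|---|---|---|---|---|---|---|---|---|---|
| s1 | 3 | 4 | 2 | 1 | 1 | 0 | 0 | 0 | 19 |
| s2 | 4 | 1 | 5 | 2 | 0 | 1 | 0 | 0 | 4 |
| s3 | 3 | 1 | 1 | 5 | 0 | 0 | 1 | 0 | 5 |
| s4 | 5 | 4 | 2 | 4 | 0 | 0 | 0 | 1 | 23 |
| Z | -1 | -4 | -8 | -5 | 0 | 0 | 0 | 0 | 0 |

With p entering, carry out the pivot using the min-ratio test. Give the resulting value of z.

1

Ratio test on column p — row 1: 19/3 = 19/3; row 2: 4/4 = 1; row 3: 5/3 = 5/3; row 4: 23/5 = 23/5. Minimum is 1 at row 2 (s2 leaves); pivot element 4.
Pivot on row 2; the Z-row RHS becomes 0 − (-1)·1 = 1.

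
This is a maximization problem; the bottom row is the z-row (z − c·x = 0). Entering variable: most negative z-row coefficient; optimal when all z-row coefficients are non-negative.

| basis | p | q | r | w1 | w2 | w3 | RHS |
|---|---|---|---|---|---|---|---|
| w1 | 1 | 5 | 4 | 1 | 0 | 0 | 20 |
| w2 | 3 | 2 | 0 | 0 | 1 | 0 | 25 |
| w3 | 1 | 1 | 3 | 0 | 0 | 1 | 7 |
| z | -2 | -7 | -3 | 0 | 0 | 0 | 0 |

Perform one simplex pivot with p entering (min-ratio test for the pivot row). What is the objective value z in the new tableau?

14

Ratio test on column p — row 1: 20/1 = 20; row 2: 25/3 = 25/3; row 3: 7/1 = 7. Minimum is 7 at row 3 (w3 leaves); pivot element 1.
Pivot on row 3; the z-row RHS becomes 0 − (-2)·7 = 14.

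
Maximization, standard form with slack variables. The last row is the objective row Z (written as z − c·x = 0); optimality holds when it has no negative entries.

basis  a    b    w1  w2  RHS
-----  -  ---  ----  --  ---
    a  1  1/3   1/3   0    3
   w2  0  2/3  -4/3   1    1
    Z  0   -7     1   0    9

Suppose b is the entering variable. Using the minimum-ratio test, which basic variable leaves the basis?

w2

Column b entries and ratios — a: 3/(1/3) = 9; w2: 1/(2/3) = 3/2.
Smallest ratio is 3/2 in the row of w2, so w2 leaves.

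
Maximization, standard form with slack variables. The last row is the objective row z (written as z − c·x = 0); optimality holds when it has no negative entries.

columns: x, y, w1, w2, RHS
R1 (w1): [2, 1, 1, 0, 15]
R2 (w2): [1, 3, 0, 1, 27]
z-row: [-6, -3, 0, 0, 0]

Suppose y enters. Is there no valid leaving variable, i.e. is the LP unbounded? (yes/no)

no

Column y has positive entries in row(s) 1, 2, so the ratio test bounds it — not unbounded.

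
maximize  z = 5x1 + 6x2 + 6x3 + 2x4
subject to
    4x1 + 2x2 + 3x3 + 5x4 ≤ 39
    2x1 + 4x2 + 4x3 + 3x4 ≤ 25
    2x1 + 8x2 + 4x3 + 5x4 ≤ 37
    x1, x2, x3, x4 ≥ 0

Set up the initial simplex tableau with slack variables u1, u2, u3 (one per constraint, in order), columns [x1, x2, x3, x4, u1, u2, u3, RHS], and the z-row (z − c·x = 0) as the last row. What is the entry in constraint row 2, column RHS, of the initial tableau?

25

The RHS of constraint 2 is b_2 = 25.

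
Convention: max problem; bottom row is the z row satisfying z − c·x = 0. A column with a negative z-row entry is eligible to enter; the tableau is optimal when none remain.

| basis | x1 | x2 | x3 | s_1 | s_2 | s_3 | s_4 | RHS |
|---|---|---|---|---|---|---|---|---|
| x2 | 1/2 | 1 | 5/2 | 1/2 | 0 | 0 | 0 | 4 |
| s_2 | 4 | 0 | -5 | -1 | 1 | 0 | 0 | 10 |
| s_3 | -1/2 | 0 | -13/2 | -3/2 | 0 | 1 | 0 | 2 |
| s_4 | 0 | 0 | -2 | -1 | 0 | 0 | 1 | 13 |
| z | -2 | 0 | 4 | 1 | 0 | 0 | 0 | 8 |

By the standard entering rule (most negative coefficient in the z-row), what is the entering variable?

Negative z-row entries: x1: -2.
The most negative is -2 in column x1, so x1 enters.

x1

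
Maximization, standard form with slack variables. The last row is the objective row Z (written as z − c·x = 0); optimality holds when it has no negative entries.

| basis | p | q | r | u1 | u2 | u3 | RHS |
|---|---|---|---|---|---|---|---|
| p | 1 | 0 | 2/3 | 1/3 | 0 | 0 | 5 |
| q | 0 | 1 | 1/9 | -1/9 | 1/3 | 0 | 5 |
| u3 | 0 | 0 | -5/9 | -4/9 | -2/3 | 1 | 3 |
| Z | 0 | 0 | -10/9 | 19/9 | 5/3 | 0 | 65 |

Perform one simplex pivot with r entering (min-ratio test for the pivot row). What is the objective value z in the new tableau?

Ratio test on column r — row 1: 5/(2/3) = 15/2; row 2: 5/(1/9) = 45; row 3: entry -5/9 ≤ 0. Minimum is 15/2 at row 1 (p leaves); pivot element 2/3.
Pivot on row 1; the Z-row RHS becomes 65 − (-10/9)·(15/2) = 220/3.

220/3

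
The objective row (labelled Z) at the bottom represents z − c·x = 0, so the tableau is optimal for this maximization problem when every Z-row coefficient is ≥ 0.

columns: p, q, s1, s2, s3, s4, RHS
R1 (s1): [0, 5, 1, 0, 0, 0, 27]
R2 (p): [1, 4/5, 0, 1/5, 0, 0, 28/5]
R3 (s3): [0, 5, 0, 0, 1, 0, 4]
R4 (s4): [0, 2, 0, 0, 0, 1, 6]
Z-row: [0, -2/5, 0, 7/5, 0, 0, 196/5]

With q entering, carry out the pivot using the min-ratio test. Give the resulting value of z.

988/25

Ratio test on column q — row 1: 27/5 = 27/5; row 2: (28/5)/(4/5) = 7; row 3: 4/5 = 4/5; row 4: 6/2 = 3. Minimum is 4/5 at row 3 (s3 leaves); pivot element 5.
Pivot on row 3; the Z-row RHS becomes 196/5 − (-2/5)·(4/5) = 988/25.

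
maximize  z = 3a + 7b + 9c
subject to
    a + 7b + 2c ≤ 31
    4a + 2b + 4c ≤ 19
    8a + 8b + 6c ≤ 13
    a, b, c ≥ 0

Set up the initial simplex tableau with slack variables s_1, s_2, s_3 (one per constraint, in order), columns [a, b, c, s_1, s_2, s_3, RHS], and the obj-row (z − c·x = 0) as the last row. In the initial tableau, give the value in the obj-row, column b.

-7

The obj-row carries the negated objective coefficients: the b entry is -7.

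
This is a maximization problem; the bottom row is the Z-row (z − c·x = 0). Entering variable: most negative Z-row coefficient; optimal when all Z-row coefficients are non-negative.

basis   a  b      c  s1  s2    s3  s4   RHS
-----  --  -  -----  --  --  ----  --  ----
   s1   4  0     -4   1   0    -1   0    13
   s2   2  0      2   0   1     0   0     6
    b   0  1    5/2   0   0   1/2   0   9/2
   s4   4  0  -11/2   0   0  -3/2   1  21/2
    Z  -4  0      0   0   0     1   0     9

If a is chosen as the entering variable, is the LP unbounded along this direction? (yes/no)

Column a has positive entries in row(s) 1, 2, 4, so the ratio test bounds it — not unbounded.

no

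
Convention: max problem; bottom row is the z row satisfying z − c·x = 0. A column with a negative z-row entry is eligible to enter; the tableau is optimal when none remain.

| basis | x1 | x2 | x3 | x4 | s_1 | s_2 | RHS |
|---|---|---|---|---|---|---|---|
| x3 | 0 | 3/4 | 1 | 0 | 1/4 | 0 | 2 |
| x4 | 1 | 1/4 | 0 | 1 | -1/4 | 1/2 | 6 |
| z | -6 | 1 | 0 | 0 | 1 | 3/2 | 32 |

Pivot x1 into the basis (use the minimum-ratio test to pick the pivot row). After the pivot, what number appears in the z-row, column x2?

5/2

Ratio test on column x1 — row 1: entry 0 ≤ 0; row 2: 6/1 = 6. Minimum is 6 at row 2 (x4 leaves); pivot element 1.
Divide row 2 by 1; eliminate column x1 from the other rows.
z-row update in column x2: 1 − (-6)·(1/4) = 5/2.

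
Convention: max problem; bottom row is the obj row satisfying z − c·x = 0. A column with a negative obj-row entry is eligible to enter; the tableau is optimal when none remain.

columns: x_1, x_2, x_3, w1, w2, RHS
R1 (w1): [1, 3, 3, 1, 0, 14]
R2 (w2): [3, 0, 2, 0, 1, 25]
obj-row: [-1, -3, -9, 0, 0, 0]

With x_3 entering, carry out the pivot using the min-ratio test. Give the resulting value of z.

Ratio test on column x_3 — row 1: 14/3 = 14/3; row 2: 25/2 = 25/2. Minimum is 14/3 at row 1 (w1 leaves); pivot element 3.
Pivot on row 1; the obj-row RHS becomes 0 − (-9)·(14/3) = 42.

42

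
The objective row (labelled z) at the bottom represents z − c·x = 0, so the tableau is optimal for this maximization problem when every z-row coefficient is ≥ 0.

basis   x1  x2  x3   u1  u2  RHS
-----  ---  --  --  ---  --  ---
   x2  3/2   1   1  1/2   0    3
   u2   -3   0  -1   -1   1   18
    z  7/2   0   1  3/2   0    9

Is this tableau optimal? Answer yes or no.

yes

Every z-row coefficient is ≥ 0, so the tableau is optimal.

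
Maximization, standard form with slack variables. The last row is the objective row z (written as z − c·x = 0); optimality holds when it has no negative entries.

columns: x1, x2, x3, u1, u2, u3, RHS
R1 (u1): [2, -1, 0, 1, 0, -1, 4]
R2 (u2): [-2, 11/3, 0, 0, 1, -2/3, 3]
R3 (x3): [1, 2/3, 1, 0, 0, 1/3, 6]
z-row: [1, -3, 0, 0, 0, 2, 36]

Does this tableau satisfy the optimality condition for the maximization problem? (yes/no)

no

The z-row has a negative entry -3 in column x2, so it is not optimal.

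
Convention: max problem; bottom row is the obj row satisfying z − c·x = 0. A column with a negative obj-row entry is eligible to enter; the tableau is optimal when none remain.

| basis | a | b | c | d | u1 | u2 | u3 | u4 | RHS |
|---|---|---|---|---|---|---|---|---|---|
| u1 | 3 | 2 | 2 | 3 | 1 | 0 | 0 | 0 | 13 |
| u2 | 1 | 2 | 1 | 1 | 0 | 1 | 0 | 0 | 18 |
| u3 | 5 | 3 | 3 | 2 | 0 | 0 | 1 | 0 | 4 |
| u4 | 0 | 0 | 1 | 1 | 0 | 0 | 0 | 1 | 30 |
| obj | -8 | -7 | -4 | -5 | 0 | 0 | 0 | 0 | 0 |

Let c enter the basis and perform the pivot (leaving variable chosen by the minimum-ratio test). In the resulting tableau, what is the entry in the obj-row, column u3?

4/3

Ratio test on column c — row 1: 13/2 = 13/2; row 2: 18/1 = 18; row 3: 4/3 = 4/3; row 4: 30/1 = 30. Minimum is 4/3 at row 3 (u3 leaves); pivot element 3.
Divide row 3 by 3; eliminate column c from the other rows.
obj-row update in column u3: 0 − (-4)·(1/3) = 4/3.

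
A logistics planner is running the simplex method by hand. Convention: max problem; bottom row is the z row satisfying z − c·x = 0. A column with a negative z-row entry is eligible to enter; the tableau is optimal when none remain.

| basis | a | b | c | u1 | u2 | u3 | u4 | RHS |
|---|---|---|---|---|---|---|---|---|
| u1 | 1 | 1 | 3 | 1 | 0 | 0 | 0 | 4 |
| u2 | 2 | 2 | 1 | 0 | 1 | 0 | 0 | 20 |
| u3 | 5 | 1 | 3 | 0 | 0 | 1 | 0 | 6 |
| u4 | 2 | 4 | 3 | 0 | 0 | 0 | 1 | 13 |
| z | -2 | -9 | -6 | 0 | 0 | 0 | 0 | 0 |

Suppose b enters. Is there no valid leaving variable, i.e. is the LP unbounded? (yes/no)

no

Column b has positive entries in row(s) 1, 2, 3, 4, so the ratio test bounds it — not unbounded.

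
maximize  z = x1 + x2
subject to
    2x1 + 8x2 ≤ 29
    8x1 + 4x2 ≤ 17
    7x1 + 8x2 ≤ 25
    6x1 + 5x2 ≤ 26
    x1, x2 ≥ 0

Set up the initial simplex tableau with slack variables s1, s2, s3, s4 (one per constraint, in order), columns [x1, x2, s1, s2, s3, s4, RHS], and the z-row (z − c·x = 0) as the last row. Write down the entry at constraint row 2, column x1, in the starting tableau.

8

Constraint 2 has coefficient 8 on x1.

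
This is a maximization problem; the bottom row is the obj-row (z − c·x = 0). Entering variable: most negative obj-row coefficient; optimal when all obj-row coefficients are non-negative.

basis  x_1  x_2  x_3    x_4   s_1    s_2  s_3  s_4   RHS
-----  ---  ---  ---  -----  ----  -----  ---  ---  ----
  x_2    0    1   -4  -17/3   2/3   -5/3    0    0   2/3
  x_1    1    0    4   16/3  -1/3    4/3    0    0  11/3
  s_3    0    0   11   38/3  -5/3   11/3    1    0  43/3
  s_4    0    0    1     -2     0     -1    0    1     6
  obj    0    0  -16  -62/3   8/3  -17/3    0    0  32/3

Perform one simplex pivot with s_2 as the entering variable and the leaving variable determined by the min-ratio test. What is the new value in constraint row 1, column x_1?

5/4

Ratio test on column s_2 — row 1: entry -5/3 ≤ 0; row 2: (11/3)/(4/3) = 11/4; row 3: (43/3)/(11/3) = 43/11; row 4: entry -1 ≤ 0. Minimum is 11/4 at row 2 (x_1 leaves); pivot element 4/3.
Divide row 2 by 4/3; eliminate column s_2 from the other rows.
Row 1 update in column x_1: 0 − (-5/3)·(3/4) = 5/4.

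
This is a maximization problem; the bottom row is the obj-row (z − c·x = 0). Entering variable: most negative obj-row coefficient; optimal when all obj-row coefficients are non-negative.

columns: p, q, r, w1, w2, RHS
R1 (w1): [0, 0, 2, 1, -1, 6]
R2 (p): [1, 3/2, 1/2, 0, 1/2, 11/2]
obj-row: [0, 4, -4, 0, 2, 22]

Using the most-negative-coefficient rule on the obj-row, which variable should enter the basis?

r

Negative obj-row entries: r: -4.
The most negative is -4 in column r, so r enters.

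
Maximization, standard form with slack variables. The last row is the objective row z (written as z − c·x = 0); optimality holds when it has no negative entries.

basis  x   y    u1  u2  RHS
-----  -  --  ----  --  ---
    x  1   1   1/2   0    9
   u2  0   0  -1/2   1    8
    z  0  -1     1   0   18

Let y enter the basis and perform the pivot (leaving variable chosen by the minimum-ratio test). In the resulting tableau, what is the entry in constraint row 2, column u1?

Ratio test on column y — row 1: 9/1 = 9; row 2: entry 0 ≤ 0. Minimum is 9 at row 1 (x leaves); pivot element 1.
Divide row 1 by 1; eliminate column y from the other rows.
Row 2 update in column u1: -1/2 − 0·(1/2) = -1/2.

-1/2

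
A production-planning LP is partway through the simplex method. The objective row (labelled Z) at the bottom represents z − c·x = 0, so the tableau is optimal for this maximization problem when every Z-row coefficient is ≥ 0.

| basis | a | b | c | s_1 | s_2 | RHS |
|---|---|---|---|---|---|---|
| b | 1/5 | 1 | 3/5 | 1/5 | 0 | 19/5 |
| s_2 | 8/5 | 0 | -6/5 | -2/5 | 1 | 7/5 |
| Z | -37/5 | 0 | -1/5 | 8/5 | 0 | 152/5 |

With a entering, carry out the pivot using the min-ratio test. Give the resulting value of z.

295/8

Ratio test on column a — row 1: (19/5)/(1/5) = 19; row 2: (7/5)/(8/5) = 7/8. Minimum is 7/8 at row 2 (s_2 leaves); pivot element 8/5.
Pivot on row 2; the Z-row RHS becomes 152/5 − (-37/5)·(7/8) = 295/8.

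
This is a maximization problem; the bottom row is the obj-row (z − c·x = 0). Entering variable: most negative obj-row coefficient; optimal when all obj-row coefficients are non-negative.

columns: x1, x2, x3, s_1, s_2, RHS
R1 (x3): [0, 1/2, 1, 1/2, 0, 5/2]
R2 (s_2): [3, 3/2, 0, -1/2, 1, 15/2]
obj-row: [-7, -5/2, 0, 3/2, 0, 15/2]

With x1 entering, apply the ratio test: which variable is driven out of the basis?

Column x1 entries and ratios — x3: 0 ≤ 0, skip; s_2: (15/2)/3 = 5/2.
Smallest ratio is 5/2 in the row of s_2, so s_2 leaves.

s_2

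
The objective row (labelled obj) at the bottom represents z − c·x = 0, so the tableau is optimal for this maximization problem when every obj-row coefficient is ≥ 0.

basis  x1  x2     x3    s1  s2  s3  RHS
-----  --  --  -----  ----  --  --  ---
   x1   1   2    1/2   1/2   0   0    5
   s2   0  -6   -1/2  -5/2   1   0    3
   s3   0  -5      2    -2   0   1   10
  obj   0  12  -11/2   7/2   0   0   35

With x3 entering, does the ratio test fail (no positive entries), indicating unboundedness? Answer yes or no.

Column x3 has positive entries in row(s) 1, 3, so the ratio test bounds it — not unbounded.

no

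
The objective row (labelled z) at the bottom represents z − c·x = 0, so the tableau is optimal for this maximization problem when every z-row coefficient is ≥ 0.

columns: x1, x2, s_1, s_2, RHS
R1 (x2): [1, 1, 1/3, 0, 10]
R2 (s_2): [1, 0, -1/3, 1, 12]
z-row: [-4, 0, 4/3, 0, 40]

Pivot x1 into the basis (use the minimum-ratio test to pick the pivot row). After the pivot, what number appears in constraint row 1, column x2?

1

Ratio test on column x1 — row 1: 10/1 = 10; row 2: 12/1 = 12. Minimum is 10 at row 1 (x2 leaves); pivot element 1.
Divide row 1 by 1; eliminate column x1 from the other rows.
In the new row 1, the x2 entry is the old entry divided by the pivot: 1/1 = 1.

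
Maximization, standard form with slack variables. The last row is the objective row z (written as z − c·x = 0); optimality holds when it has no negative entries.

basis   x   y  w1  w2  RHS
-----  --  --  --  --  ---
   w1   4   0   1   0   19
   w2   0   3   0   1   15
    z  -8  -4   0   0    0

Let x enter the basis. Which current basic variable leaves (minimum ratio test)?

Column x entries and ratios — w1: 19/4 = 19/4; w2: 0 ≤ 0, skip.
Smallest ratio is 19/4 in the row of w1, so w1 leaves.

w1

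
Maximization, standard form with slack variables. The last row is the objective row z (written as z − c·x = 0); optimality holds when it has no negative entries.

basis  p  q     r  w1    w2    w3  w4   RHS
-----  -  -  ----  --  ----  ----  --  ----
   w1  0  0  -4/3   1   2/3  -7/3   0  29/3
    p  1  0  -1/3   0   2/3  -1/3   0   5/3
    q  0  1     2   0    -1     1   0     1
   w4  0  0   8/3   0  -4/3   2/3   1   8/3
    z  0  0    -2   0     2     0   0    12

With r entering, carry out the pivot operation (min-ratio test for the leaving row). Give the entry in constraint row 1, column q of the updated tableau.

Ratio test on column r — row 1: entry -4/3 ≤ 0; row 2: entry -1/3 ≤ 0; row 3: 1/2 = 1/2; row 4: (8/3)/(8/3) = 1. Minimum is 1/2 at row 3 (q leaves); pivot element 2.
Divide row 3 by 2; eliminate column r from the other rows.
Row 1 update in column q: 0 − (-4/3)·(1/2) = 2/3.

2/3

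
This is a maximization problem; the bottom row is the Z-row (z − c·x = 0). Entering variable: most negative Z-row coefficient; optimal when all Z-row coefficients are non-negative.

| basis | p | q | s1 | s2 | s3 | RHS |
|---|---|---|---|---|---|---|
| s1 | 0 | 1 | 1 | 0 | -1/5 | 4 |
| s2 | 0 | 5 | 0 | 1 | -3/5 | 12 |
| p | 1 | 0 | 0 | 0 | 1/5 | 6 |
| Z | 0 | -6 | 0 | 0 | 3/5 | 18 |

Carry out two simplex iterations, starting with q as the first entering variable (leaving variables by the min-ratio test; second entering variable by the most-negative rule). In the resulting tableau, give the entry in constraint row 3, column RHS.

Ratio test on column q — row 1: 4/1 = 4; row 2: 12/5 = 12/5; row 3: entry 0 ≤ 0. Minimum is 12/5 at row 2 (s2 leaves); pivot element 5.
Divide row 2 by 5; eliminate column q from the other rows.
Second iteration: most negative Z-row entry is -3/25 in column s3, so s3 enters.
Ratio test on column s3 — row 1: entry -2/25 ≤ 0; row 2: entry -3/25 ≤ 0; row 3: 6/(1/5) = 30. Minimum is 30 at row 3 (p leaves); pivot element 1/5.
Divide row 3 by 1/5; eliminate column s3 from the other rows.
After both pivots, the entry at constraint row 3, column RHS is 30.

30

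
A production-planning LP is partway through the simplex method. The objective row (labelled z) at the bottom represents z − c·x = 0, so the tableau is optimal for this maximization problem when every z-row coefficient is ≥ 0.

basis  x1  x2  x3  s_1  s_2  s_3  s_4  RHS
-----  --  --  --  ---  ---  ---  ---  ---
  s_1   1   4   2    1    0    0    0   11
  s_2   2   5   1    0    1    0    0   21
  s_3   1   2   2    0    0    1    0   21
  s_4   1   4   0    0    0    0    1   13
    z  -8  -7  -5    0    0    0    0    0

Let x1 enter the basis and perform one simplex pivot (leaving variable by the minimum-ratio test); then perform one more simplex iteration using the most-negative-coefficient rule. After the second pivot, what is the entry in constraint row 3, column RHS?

Ratio test on column x1 — row 1: 11/1 = 11; row 2: 21/2 = 21/2; row 3: 21/1 = 21; row 4: 13/1 = 13. Minimum is 21/2 at row 2 (s_2 leaves); pivot element 2.
Divide row 2 by 2; eliminate column x1 from the other rows.
Second iteration: most negative z-row entry is -1 in column x3, so x3 enters.
Ratio test on column x3 — row 1: (1/2)/(3/2) = 1/3; row 2: (21/2)/(1/2) = 21; row 3: (21/2)/(3/2) = 7; row 4: entry -1/2 ≤ 0. Minimum is 1/3 at row 1 (s_1 leaves); pivot element 3/2.
Divide row 1 by 3/2; eliminate column x3 from the other rows.
After both pivots, the entry at constraint row 3, column RHS is 10.

10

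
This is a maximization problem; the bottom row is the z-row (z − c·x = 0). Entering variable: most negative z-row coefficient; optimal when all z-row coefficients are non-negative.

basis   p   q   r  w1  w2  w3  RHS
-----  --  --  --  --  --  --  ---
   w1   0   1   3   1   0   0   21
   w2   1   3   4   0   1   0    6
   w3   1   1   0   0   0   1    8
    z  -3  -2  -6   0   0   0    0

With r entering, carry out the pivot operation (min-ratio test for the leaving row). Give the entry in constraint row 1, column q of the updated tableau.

Ratio test on column r — row 1: 21/3 = 7; row 2: 6/4 = 3/2; row 3: entry 0 ≤ 0. Minimum is 3/2 at row 2 (w2 leaves); pivot element 4.
Divide row 2 by 4; eliminate column r from the other rows.
Row 1 update in column q: 1 − 3·(3/4) = -5/4.

-5/4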